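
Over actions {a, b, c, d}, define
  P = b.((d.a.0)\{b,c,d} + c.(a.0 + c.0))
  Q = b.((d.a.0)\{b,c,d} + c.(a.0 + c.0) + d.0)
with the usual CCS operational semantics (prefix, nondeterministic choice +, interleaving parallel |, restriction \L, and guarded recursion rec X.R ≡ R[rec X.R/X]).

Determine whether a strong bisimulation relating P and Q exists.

Reachable graph of P (4 states):
  p0 = b.((d.a.0)\{b,c,d} + c.(a.0 + c.0)) | =b=> p1
  p1 = (d.a.0)\{b,c,d} + c.(a.0 + c.0) | =c=> p2
  p2 = a.0 + c.0 | =a=> p3, =c=> p3
  p3 = 0 | deadlocked
Reachable graph of Q (4 states):
  q0 = b.((d.a.0)\{b,c,d} + c.(a.0 + c.0) + d.0) | =b=> q1
  q1 = (d.a.0)\{b,c,d} + c.(a.0 + c.0) + d.0 | =c=> q2, =d=> q3
  q2 = a.0 + c.0 | =a=> q3, =c=> q3
  q3 = 0 | deadlocked
Coarsest stable partition (strong bisimilarity classes):
  B0 = {p0}
  B1 = {p1}
  B2 = {p2, q2}
  B3 = {p3, q3}
  B4 = {q0}
  B5 = {q1}
p0 ∈ B0, q0 ∈ B4 → different blocks

NO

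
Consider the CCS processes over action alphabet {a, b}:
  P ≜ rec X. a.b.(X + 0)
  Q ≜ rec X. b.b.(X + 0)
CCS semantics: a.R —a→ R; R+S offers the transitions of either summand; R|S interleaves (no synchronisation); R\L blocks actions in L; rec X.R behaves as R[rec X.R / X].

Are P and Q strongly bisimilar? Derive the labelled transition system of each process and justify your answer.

LTS(P): 3 reachable states
  m0 = rec X. a.b.(X + 0) has moves =a=> m1
  m1 = b.((rec X. a.b.(X + 0)) + 0) has moves =b=> m2
  m2 = (rec X. a.b.(X + 0)) + 0 has moves =a=> m1
LTS(Q): 3 reachable states
  n0 = rec X. b.b.(X + 0) has moves =b=> n1
  n1 = b.((rec X. b.b.(X + 0)) + 0) has moves =b=> n2
  n2 = (rec X. b.b.(X + 0)) + 0 has moves =b=> n1
Partition-refinement fixed point:
  B0 = {m0, m2}
  B1 = {m1}
  B2 = {n0, n1, n2}
m0 ∈ B0, n0 ∈ B2 → different blocks

not bisimilar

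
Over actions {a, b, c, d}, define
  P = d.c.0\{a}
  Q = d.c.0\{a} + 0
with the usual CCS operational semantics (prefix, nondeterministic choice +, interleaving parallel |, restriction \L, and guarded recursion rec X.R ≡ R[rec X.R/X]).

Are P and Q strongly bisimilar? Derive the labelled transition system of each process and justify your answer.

bisimilar

LTS(P): 3 reachable states
  p0 = d.c.0\{a} → --d--▸ p1
  p1 = c.0\{a} → --c--▸ p2
  p2 = 0\{a} → stopped
LTS(Q): 3 reachable states
  q0 = d.c.0\{a} + 0 → --d--▸ q1
  q1 = c.0\{a} → --c--▸ q2
  q2 = 0\{a} → stopped
Coarsest stable partition (strong bisimilarity classes):
  B0 = {p0, q0}
  B1 = {p1, q1}
  B2 = {p2, q2}
p0 ∈ B0, q0 ∈ B0 → same block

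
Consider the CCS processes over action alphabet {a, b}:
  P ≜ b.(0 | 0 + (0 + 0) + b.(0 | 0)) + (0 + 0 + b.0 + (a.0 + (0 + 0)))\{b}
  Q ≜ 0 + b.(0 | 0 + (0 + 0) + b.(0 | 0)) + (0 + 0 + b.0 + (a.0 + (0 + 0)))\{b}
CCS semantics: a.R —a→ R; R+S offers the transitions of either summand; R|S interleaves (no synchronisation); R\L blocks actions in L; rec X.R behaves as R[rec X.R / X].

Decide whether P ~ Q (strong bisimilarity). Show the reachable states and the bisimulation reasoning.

P ~ Q

P's transition system — 4 states:
  s0 = b.(0 | 0 + (0 + 0) + b.(0 | 0)) + (0 + 0 + b.0 + (a.0 + (0 + 0)))\{b} ⊢ =a=> s1, =b=> s2
  s1 = 0\{b} ⊢ ∅
  s2 = 0 | 0 + (0 + 0) + b.(0 | 0) ⊢ =b=> s3
  s3 = 0 | 0 ⊢ ∅
Q's transition system — 4 states:
  t0 = 0 + b.(0 | 0 + (0 + 0) + b.(0 | 0)) + (0 + 0 + b.0 + (a.0 + (0 + 0)))\{b} ⊢ =a=> t1, =b=> t2
  t1 = 0\{b} ⊢ ∅
  t2 = 0 | 0 + (0 + 0) + b.(0 | 0) ⊢ =b=> t3
  t3 = 0 | 0 ⊢ ∅
Coarsest stable partition (strong bisimilarity classes):
  B0 = {s0, t0}
  B1 = {s1, s3, t1, t3}
  B2 = {s2, t2}
s0 ∈ B0, t0 ∈ B0 → same block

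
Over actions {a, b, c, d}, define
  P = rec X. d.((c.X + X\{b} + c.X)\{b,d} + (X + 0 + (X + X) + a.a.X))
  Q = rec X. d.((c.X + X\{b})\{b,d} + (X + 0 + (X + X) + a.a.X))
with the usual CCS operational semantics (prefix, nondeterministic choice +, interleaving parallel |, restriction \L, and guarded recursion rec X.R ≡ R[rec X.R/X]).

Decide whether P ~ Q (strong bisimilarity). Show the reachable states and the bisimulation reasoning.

bisimilar

Reachable graph of P (4 states):
  p0 = rec X. d.((c.X + X\{b} + c.X)\{b,d} + (X + 0 + (X + X) + a.a.X)) | --d--▸ p1
  p1 = (c.(rec X. d.((c.X + X\{b} + c.X)\{b,d} + (X + 0 + (X + X) + a.a.X))) + (rec X. d.((c.X + X\{b} + c.X)\{b,d} + (X + 0 + (X + X) + a.a.X)))\{b} + c.(rec X. d.((c.X + X\{b} + c.X)\{b,d} + (X + 0 + (X + X) + a.a.X))))\{b,d} + ((rec X. d.((c.X + X\{b} + c.X)\{b,d} + (X + 0 + (X + X) + a.a.X))) + 0 + ((rec X. d.((c.X + X\{b} + c.X)\{b,d} + (X + 0 + (X + X) + a.a.X))) + (rec X. d.((c.X + X\{b} + c.X)\{b,d} + (X + 0 + (X + X) + a.a.X)))) + a.a.(rec X. d.((c.X + X\{b} + c.X)\{b,d} + (X + 0 + (X + X) + a.a.X)))) | --a--▸ p2, --c--▸ p3, --d--▸ p1
  p2 = a.(rec X. d.((c.X + X\{b} + c.X)\{b,d} + (X + 0 + (X + X) + a.a.X))) | --a--▸ p0
  p3 = (rec X. d.((c.X + X\{b} + c.X)\{b,d} + (X + 0 + (X + X) + a.a.X)))\{b,d} | stopped
Reachable graph of Q (4 states):
  q0 = rec X. d.((c.X + X\{b})\{b,d} + (X + 0 + (X + X) + a.a.X)) | --d--▸ q1
  q1 = (c.(rec X. d.((c.X + X\{b})\{b,d} + (X + 0 + (X + X) + a.a.X))) + (rec X. d.((c.X + X\{b})\{b,d} + (X + 0 + (X + X) + a.a.X)))\{b})\{b,d} + ((rec X. d.((c.X + X\{b})\{b,d} + (X + 0 + (X + X) + a.a.X))) + 0 + ((rec X. d.((c.X + X\{b})\{b,d} + (X + 0 + (X + X) + a.a.X))) + (rec X. d.((c.X + X\{b})\{b,d} + (X + 0 + (X + X) + a.a.X)))) + a.a.(rec X. d.((c.X + X\{b})\{b,d} + (X + 0 + (X + X) + a.a.X)))) | --a--▸ q2, --c--▸ q3, --d--▸ q1
  q2 = a.(rec X. d.((c.X + X\{b})\{b,d} + (X + 0 + (X + X) + a.a.X))) | --a--▸ q0
  q3 = (rec X. d.((c.X + X\{b})\{b,d} + (X + 0 + (X + X) + a.a.X)))\{b,d} | stopped
Bisimilarity quotient blocks:
  B0 = {p0, q0}
  B1 = {p1, q1}
  B2 = {p2, q2}
  B3 = {p3, q3}
p0 ∈ B0, q0 ∈ B0 → same block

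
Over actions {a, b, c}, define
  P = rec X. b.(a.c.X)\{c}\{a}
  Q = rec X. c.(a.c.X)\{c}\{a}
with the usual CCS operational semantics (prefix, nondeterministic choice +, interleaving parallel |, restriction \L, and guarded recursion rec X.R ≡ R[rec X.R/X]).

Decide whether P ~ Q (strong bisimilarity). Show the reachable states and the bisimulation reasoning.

P ≁ Q

Reachable graph of P (2 states):
  p0 = rec X. b.(a.c.X)\{c}\{a} | —b→ p1
  p1 = (a.c.(rec X. b.(a.c.X)\{c}\{a}))\{c}\{a} | ∅
Reachable graph of Q (2 states):
  q0 = rec X. c.(a.c.X)\{c}\{a} | —c→ q1
  q1 = (a.c.(rec X. c.(a.c.X)\{c}\{a}))\{c}\{a} | ∅
Partition-refinement fixed point:
  B0 = {p0}
  B1 = {p1, q1}
  B2 = {q0}
p0 ∈ B0, q0 ∈ B2 → different blocks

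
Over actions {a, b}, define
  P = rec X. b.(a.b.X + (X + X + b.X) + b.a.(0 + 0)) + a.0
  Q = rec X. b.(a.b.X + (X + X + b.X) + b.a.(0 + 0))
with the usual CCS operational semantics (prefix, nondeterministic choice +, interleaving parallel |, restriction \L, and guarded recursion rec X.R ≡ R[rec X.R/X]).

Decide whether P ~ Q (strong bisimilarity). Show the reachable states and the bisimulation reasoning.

P ≁ Q

Reachable graph of P (6 states):
  m0 = rec X. b.(a.b.X + (X + X + b.X) + b.a.(0 + 0)) + a.0 :: —a→ m1, —b→ m2
  m1 = 0 :: ∅
  m2 = a.b.(rec X. b.(a.b.X + (X + X + b.X) + b.a.(0 + 0)) + a.0) + ((rec X. b.(a.b.X + (X + X + b.X) + b.a.(0 + 0)) + a.0) + (rec X. b.(a.b.X + (X + X + b.X) + b.a.(0 + 0)) + a.0) + b.(rec X. b.(a.b.X + (X + X + b.X) + b.a.(0 + 0)) + a.0)) + b.a.(0 + 0) :: —a→ m1, —a→ m3, —b→ m0, —b→ m2, —b→ m4
  m3 = b.(rec X. b.(a.b.X + (X + X + b.X) + b.a.(0 + 0)) + a.0) :: —b→ m0
  m4 = a.(0 + 0) :: —a→ m5
  m5 = 0 + 0 :: ∅
Reachable graph of Q (5 states):
  n0 = rec X. b.(a.b.X + (X + X + b.X) + b.a.(0 + 0)) :: —b→ n1
  n1 = a.b.(rec X. b.(a.b.X + (X + X + b.X) + b.a.(0 + 0))) + ((rec X. b.(a.b.X + (X + X + b.X) + b.a.(0 + 0))) + (rec X. b.(a.b.X + (X + X + b.X) + b.a.(0 + 0))) + b.(rec X. b.(a.b.X + (X + X + b.X) + b.a.(0 + 0)))) + b.a.(0 + 0) :: —a→ n2, —b→ n0, —b→ n1, —b→ n3
  n2 = b.(rec X. b.(a.b.X + (X + X + b.X) + b.a.(0 + 0))) :: —b→ n0
  n3 = a.(0 + 0) :: —a→ n4
  n4 = 0 + 0 :: ∅
Coarsest stable partition (strong bisimilarity classes):
  B0 = {m0}
  B1 = {m1, m5, n4}
  B2 = {m2}
  B3 = {m3}
  B4 = {m4, n3}
  B5 = {n0}
  B6 = {n1}
  B7 = {n2}
m0 ∈ B0, n0 ∈ B5 → different blocks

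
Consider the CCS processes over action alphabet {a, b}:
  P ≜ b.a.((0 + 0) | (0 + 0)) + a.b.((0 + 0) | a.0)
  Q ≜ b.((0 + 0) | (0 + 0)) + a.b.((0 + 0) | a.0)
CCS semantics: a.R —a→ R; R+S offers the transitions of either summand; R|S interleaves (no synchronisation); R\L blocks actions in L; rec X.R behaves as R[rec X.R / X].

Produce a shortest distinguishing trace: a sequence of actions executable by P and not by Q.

ba

LTS(P): 6 reachable states
  s0 = b.a.((0 + 0) | (0 + 0)) + a.b.((0 + 0) | a.0) → --a--▸ s1, --b--▸ s2
  s1 = b.((0 + 0) | a.0) → --b--▸ s3
  s2 = a.((0 + 0) | (0 + 0)) → --a--▸ s4
  s3 = (0 + 0) | a.0 → --a--▸ s5
  s4 = (0 + 0) | (0 + 0) → ∅
  s5 = (0 + 0) | 0 → ∅
LTS(Q): 5 reachable states
  t0 = b.((0 + 0) | (0 + 0)) + a.b.((0 + 0) | a.0) → --a--▸ t1, --b--▸ t2
  t1 = b.((0 + 0) | a.0) → --b--▸ t3
  t2 = (0 + 0) | (0 + 0) → ∅
  t3 = (0 + 0) | a.0 → --a--▸ t4
  t4 = (0 + 0) | 0 → ∅
Executing ba from P (initial set {s0}):
  after b @ step 1: {s2}
  after a @ step 2: {s4}
  — P admits the full trace.
Executing ba from Q (initial set {t0}):
  after b @ step 1: {t2}
  after a @ step 2: ∅ (Q stuck)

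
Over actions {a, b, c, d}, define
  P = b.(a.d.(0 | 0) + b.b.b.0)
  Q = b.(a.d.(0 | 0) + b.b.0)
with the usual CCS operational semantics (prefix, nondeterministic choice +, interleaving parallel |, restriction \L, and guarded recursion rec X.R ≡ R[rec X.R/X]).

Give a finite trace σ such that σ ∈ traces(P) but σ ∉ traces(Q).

P's transition system — 7 states:
  m0 = b.(a.d.(0 | 0) + b.b.b.0) :: —b→ m1
  m1 = a.d.(0 | 0) + b.b.b.0 :: —a→ m2, —b→ m3
  m2 = d.(0 | 0) :: —d→ m4
  m3 = b.b.0 :: —b→ m5
  m4 = 0 | 0 :: ∅
  m5 = b.0 :: —b→ m6
  m6 = 0 :: ∅
Q's transition system — 6 states:
  n0 = b.(a.d.(0 | 0) + b.b.0) :: —b→ n1
  n1 = a.d.(0 | 0) + b.b.0 :: —a→ n2, —b→ n3
  n2 = d.(0 | 0) :: —d→ n4
  n3 = b.0 :: —b→ n5
  n4 = 0 | 0 :: ∅
  n5 = 0 :: ∅
Executing bbbb from P (initial set {m0}):
  step 1 (b): {m1}
  step 2 (b): {m3}
  step 3 (b): {m5}
  step 4 (b): {m6}
  P completes σ.
Executing bbbb from Q (initial set {n0}):
  step 1 (b): {n1}
  step 2 (b): {n3}
  step 3 (b): {n5}
  step 4 (b): ∅  — Q cannot continue

bbbb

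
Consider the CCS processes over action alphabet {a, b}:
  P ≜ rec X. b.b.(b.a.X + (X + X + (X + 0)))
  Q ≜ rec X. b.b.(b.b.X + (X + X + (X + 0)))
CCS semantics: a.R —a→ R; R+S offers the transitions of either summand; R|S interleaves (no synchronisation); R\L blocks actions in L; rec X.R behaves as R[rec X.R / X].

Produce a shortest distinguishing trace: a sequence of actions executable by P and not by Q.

Reachable graph of P (4 states):
  p0 = rec X. b.b.(b.a.X + (X + X + (X + 0))) has moves --b--▸ p1
  p1 = b.(b.a.(rec X. b.b.(b.a.X + (X + X + (X + 0)))) + ((rec X. b.b.(b.a.X + (X + X + (X + 0)))) + (rec X. b.b.(b.a.X + (X + X + (X + 0)))) + ((rec X. b.b.(b.a.X + (X + X + (X + 0)))) + 0))) has moves --b--▸ p2
  p2 = b.a.(rec X. b.b.(b.a.X + (X + X + (X + 0)))) + ((rec X. b.b.(b.a.X + (X + X + (X + 0)))) + (rec X. b.b.(b.a.X + (X + X + (X + 0)))) + ((rec X. b.b.(b.a.X + (X + X + (X + 0)))) + 0)) has moves --b--▸ p1, --b--▸ p3
  p3 = a.(rec X. b.b.(b.a.X + (X + X + (X + 0)))) has moves --a--▸ p0
Reachable graph of Q (4 states):
  q0 = rec X. b.b.(b.b.X + (X + X + (X + 0))) has moves --b--▸ q1
  q1 = b.(b.b.(rec X. b.b.(b.b.X + (X + X + (X + 0)))) + ((rec X. b.b.(b.b.X + (X + X + (X + 0)))) + (rec X. b.b.(b.b.X + (X + X + (X + 0)))) + ((rec X. b.b.(b.b.X + (X + X + (X + 0)))) + 0))) has moves --b--▸ q2
  q2 = b.b.(rec X. b.b.(b.b.X + (X + X + (X + 0)))) + ((rec X. b.b.(b.b.X + (X + X + (X + 0)))) + (rec X. b.b.(b.b.X + (X + X + (X + 0)))) + ((rec X. b.b.(b.b.X + (X + X + (X + 0)))) + 0)) has moves --b--▸ q1, --b--▸ q3
  q3 = b.(rec X. b.b.(b.b.X + (X + X + (X + 0)))) has moves --b--▸ q0
Executing bbba from P (initial set {p0}):
  [1] b ⇒ {p1}
  [2] b ⇒ {p2}
  [3] b ⇒ {p1, p3}
  [4] a ⇒ {p0}
  P completes σ.
Executing bbba from Q (initial set {q0}):
  [1] b ⇒ {q1}
  [2] b ⇒ {q2}
  [3] b ⇒ {q1, q3}
  [4] a ⇒ ∅ (Q stuck)

bbba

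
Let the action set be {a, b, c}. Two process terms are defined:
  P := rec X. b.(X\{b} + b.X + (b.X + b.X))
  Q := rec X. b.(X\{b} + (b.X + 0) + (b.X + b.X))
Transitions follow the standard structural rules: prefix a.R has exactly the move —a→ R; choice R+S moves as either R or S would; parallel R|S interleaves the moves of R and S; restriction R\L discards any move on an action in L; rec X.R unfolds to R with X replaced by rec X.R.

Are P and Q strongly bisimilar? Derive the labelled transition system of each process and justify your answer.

LTS(P): 2 reachable states
  m0 = rec X. b.(X\{b} + b.X + (b.X + b.X)) → ··b··> m1
  m1 = (rec X. b.(X\{b} + b.X + (b.X + b.X)))\{b} + b.(rec X. b.(X\{b} + b.X + (b.X + b.X))) + (b.(rec X. b.(X\{b} + b.X + (b.X + b.X))) + b.(rec X. b.(X\{b} + b.X + (b.X + b.X)))) → ··b··> m0
LTS(Q): 2 reachable states
  n0 = rec X. b.(X\{b} + (b.X + 0) + (b.X + b.X)) → ··b··> n1
  n1 = (rec X. b.(X\{b} + (b.X + 0) + (b.X + b.X)))\{b} + (b.(rec X. b.(X\{b} + (b.X + 0) + (b.X + b.X))) + 0) + (b.(rec X. b.(X\{b} + (b.X + 0) + (b.X + b.X))) + b.(rec X. b.(X\{b} + (b.X + 0) + (b.X + b.X)))) → ··b··> n0
Coarsest stable partition (strong bisimilarity classes):
  B0 = {m0, m1, n0, n1}
m0 ∈ B0, n0 ∈ B0 → same block

P ~ Q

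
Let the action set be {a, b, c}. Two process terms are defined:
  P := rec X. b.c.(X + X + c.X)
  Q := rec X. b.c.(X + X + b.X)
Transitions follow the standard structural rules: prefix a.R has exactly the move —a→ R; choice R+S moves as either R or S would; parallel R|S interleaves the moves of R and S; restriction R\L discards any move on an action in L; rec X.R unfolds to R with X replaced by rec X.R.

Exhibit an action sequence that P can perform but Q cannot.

bcc

LTS(P): 3 reachable states
  s0 = rec X. b.c.(X + X + c.X) has moves --b--▸ s1
  s1 = c.((rec X. b.c.(X + X + c.X)) + (rec X. b.c.(X + X + c.X)) + c.(rec X. b.c.(X + X + c.X))) has moves --c--▸ s2
  s2 = (rec X. b.c.(X + X + c.X)) + (rec X. b.c.(X + X + c.X)) + c.(rec X. b.c.(X + X + c.X)) has moves --b--▸ s1, --c--▸ s0
LTS(Q): 3 reachable states
  t0 = rec X. b.c.(X + X + b.X) has moves --b--▸ t1
  t1 = c.((rec X. b.c.(X + X + b.X)) + (rec X. b.c.(X + X + b.X)) + b.(rec X. b.c.(X + X + b.X))) has moves --c--▸ t2
  t2 = (rec X. b.c.(X + X + b.X)) + (rec X. b.c.(X + X + b.X)) + b.(rec X. b.c.(X + X + b.X)) has moves --b--▸ t0, --b--▸ t1
Trace ⟨bcc⟩ through P, begin at {s0}:
  [1] b ⇒ {s1}
  [2] c ⇒ {s2}
  [3] c ⇒ {s0}
  — P admits the full trace.
Trace ⟨bcc⟩ through Q, begin at {t0}:
  [1] b ⇒ {t1}
  [2] c ⇒ {t2}
  [3] c ⇒ no successor for Q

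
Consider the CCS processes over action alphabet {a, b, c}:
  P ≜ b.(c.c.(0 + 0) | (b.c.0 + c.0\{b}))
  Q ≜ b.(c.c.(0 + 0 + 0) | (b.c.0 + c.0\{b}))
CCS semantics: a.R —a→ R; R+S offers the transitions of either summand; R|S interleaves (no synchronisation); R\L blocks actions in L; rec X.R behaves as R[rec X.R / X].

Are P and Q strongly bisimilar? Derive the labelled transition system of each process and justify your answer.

YES

LTS(P): 13 reachable states
  m0 = b.(c.c.(0 + 0) | (b.c.0 + c.0\{b})) has moves —b→ m1
  m1 = c.c.(0 + 0) | (b.c.0 + c.0\{b}) has moves —b→ m2, —c→ m3, —c→ m4
  m2 = c.c.(0 + 0) | c.0 has moves —c→ m5, —c→ m6
  m3 = c.(0 + 0) | (b.c.0 + c.0\{b}) has moves —b→ m5, —c→ m7, —c→ m8
  m4 = c.c.(0 + 0) | 0\{b} has moves —c→ m8
  m5 = c.(0 + 0) | c.0 has moves —c→ m10, —c→ m9
  m6 = c.c.(0 + 0) | 0 has moves —c→ m10
  m7 = (0 + 0) | (b.c.0 + c.0\{b}) has moves —b→ m9, —c→ m11
  m8 = c.(0 + 0) | 0\{b} has moves —c→ m11
  m9 = (0 + 0) | c.0 has moves —c→ m12
  m10 = c.(0 + 0) | 0 has moves —c→ m12
  m11 = (0 + 0) | 0\{b} has moves stopped
  m12 = (0 + 0) | 0 has moves stopped
LTS(Q): 13 reachable states
  n0 = b.(c.c.(0 + 0 + 0) | (b.c.0 + c.0\{b})) has moves —b→ n1
  n1 = c.c.(0 + 0 + 0) | (b.c.0 + c.0\{b}) has moves —b→ n2, —c→ n3, —c→ n4
  n2 = c.c.(0 + 0 + 0) | c.0 has moves —c→ n5, —c→ n6
  n3 = c.(0 + 0 + 0) | (b.c.0 + c.0\{b}) has moves —b→ n5, —c→ n7, —c→ n8
  n4 = c.c.(0 + 0 + 0) | 0\{b} has moves —c→ n8
  n5 = c.(0 + 0 + 0) | c.0 has moves —c→ n10, —c→ n9
  n6 = c.c.(0 + 0 + 0) | 0 has moves —c→ n10
  n7 = (0 + 0 + 0) | (b.c.0 + c.0\{b}) has moves —b→ n9, —c→ n11
  n8 = c.(0 + 0 + 0) | 0\{b} has moves —c→ n11
  n9 = (0 + 0 + 0) | c.0 has moves —c→ n12
  n10 = c.(0 + 0 + 0) | 0 has moves —c→ n12
  n11 = (0 + 0 + 0) | 0\{b} has moves stopped
  n12 = (0 + 0 + 0) | 0 has moves stopped
Partition-refinement fixed point:
  B0 = {m0, n0}
  B1 = {m1, n1}
  B2 = {m4, m5, m6, n4, n5, n6}
  B3 = {m10, m8, m9, n10, n8, n9}
  B4 = {m11, m12, n11, n12}
  B5 = {m2, n2}
  B6 = {m3, n3}
  B7 = {m7, n7}
m0 ∈ B0, n0 ∈ B0 → same block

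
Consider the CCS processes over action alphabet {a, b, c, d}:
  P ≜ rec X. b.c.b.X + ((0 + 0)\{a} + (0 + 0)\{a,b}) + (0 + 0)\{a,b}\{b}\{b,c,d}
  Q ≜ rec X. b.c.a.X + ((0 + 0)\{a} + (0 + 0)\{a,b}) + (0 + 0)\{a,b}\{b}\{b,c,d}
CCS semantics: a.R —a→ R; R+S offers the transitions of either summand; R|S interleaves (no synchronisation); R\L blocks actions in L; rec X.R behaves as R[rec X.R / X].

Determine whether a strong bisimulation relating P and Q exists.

NO

LTS(P): 3 reachable states
  s0 = rec X. b.c.b.X + ((0 + 0)\{a} + (0 + 0)\{a,b}) + (0 + 0)\{a,b}\{b}\{b,c,d} | -b-> s1
  s1 = c.b.(rec X. b.c.b.X + ((0 + 0)\{a} + (0 + 0)\{a,b}) + (0 + 0)\{a,b}\{b}\{b,c,d}) | -c-> s2
  s2 = b.(rec X. b.c.b.X + ((0 + 0)\{a} + (0 + 0)\{a,b}) + (0 + 0)\{a,b}\{b}\{b,c,d}) | -b-> s0
LTS(Q): 3 reachable states
  t0 = rec X. b.c.a.X + ((0 + 0)\{a} + (0 + 0)\{a,b}) + (0 + 0)\{a,b}\{b}\{b,c,d} | -b-> t1
  t1 = c.a.(rec X. b.c.a.X + ((0 + 0)\{a} + (0 + 0)\{a,b}) + (0 + 0)\{a,b}\{b}\{b,c,d}) | -c-> t2
  t2 = a.(rec X. b.c.a.X + ((0 + 0)\{a} + (0 + 0)\{a,b}) + (0 + 0)\{a,b}\{b}\{b,c,d}) | -a-> t0
Bisimilarity quotient blocks:
  B0 = {s0}
  B1 = {s1}
  B2 = {s2}
  B3 = {t0}
  B4 = {t1}
  B5 = {t2}
s0 ∈ B0, t0 ∈ B3 → different blocks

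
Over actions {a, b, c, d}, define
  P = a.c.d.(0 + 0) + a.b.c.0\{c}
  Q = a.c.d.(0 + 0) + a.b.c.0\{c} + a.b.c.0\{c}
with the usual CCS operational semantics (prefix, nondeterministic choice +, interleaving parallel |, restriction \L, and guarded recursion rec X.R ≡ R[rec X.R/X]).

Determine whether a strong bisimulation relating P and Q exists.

YES

LTS(P): 7 reachable states
  m0 = a.c.d.(0 + 0) + a.b.c.0\{c} :: —a→ m1, —a→ m2
  m1 = b.c.0\{c} :: —b→ m3
  m2 = c.d.(0 + 0) :: —c→ m4
  m3 = c.0\{c} :: —c→ m5
  m4 = d.(0 + 0) :: —d→ m6
  m5 = 0\{c} :: (no moves)
  m6 = 0 + 0 :: (no moves)
LTS(Q): 7 reachable states
  n0 = a.c.d.(0 + 0) + a.b.c.0\{c} + a.b.c.0\{c} :: —a→ n1, —a→ n2
  n1 = b.c.0\{c} :: —b→ n3
  n2 = c.d.(0 + 0) :: —c→ n4
  n3 = c.0\{c} :: —c→ n5
  n4 = d.(0 + 0) :: —d→ n6
  n5 = 0\{c} :: (no moves)
  n6 = 0 + 0 :: (no moves)
Coarsest stable partition (strong bisimilarity classes):
  B0 = {m0, n0}
  B1 = {m2, n2}
  B2 = {m4, n4}
  B3 = {m5, m6, n5, n6}
  B4 = {m1, n1}
  B5 = {m3, n3}
m0 ∈ B0, n0 ∈ B0 → same block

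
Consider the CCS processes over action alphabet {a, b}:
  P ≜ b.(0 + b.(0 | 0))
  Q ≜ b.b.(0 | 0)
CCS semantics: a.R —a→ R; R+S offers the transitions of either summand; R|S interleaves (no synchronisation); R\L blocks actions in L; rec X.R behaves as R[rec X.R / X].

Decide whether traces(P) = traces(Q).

P's transition system — 3 states:
  p0 = b.(0 + b.(0 | 0)) :: =b=> p1
  p1 = 0 + b.(0 | 0) :: =b=> p2
  p2 = 0 | 0 :: deadlocked
Q's transition system — 3 states:
  q0 = b.b.(0 | 0) :: =b=> q1
  q1 = b.(0 | 0) :: =b=> q2
  q2 = 0 | 0 :: deadlocked
Partition-refinement fixed point:
  B0 = {p0, q0}
  B1 = {p1, q1}
  B2 = {p2, q2}
p0 ∈ B0, q0 ∈ B0 → same block
Bisimilar ⇒ trace-equivalent.

YES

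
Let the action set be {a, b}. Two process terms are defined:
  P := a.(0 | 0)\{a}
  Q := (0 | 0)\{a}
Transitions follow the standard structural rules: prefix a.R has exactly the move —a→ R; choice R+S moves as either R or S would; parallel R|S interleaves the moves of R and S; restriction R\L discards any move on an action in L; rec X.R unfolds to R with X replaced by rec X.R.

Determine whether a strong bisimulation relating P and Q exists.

LTS(P): 2 reachable states
  p0 = a.(0 | 0)\{a} | =a=> p1
  p1 = (0 | 0)\{a} | (no moves)
LTS(Q): 1 reachable states
  q0 = (0 | 0)\{a} | (no moves)
Bisimilarity quotient blocks:
  B0 = {p0}
  B1 = {p1, q0}
p0 ∈ B0, q0 ∈ B1 → different blocks

not bisimilar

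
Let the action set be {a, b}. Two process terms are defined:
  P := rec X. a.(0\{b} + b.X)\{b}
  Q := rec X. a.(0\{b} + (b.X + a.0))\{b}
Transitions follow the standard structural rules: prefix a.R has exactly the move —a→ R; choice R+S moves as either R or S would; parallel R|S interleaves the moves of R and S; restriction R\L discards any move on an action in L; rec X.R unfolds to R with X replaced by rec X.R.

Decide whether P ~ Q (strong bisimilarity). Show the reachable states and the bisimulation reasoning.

Reachable graph of P (2 states):
  m0 = rec X. a.(0\{b} + b.X)\{b} :: ··a··> m1
  m1 = (0\{b} + b.(rec X. a.(0\{b} + b.X)\{b}))\{b} :: deadlocked
Reachable graph of Q (3 states):
  n0 = rec X. a.(0\{b} + (b.X + a.0))\{b} :: ··a··> n1
  n1 = (0\{b} + (b.(rec X. a.(0\{b} + (b.X + a.0))\{b}) + a.0))\{b} :: ··a··> n2
  n2 = 0\{b} :: deadlocked
Bisimilarity quotient blocks:
  B0 = {m0, n1}
  B1 = {m1, n2}
  B2 = {n0}
m0 ∈ B0, n0 ∈ B2 → different blocks

NO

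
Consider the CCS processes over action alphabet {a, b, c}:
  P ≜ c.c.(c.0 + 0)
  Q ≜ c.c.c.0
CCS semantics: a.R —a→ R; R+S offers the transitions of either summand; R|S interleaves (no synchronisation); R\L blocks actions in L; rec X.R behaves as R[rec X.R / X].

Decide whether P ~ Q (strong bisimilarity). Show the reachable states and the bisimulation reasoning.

bisimilar

P's transition system — 4 states:
  s0 = c.c.(c.0 + 0) ⊢ ··c··> s1
  s1 = c.(c.0 + 0) ⊢ ··c··> s2
  s2 = c.0 + 0 ⊢ ··c··> s3
  s3 = 0 ⊢ (no moves)
Q's transition system — 4 states:
  t0 = c.c.c.0 ⊢ ··c··> t1
  t1 = c.c.0 ⊢ ··c··> t2
  t2 = c.0 ⊢ ··c··> t3
  t3 = 0 ⊢ (no moves)
Bisimilarity quotient blocks:
  B0 = {s0, t0}
  B1 = {s1, t1}
  B2 = {s2, t2}
  B3 = {s3, t3}
s0 ∈ B0, t0 ∈ B0 → same block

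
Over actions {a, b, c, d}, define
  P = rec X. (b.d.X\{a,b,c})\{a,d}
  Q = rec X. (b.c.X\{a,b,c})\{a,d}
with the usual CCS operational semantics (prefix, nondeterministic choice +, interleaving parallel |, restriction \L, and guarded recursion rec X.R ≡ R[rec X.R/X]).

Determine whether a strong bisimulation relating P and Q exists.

NO

Reachable graph of P (2 states):
  p0 = rec X. (b.d.X\{a,b,c})\{a,d} :: ··b··> p1
  p1 = (d.(rec X. (b.d.X\{a,b,c})\{a,d})\{a,b,c})\{a,d} :: deadlocked
Reachable graph of Q (3 states):
  q0 = rec X. (b.c.X\{a,b,c})\{a,d} :: ··b··> q1
  q1 = (c.(rec X. (b.c.X\{a,b,c})\{a,d})\{a,b,c})\{a,d} :: ··c··> q2
  q2 = (rec X. (b.c.X\{a,b,c})\{a,d})\{a,b,c}\{a,d} :: deadlocked
Bisimilarity quotient blocks:
  B0 = {p0}
  B1 = {p1, q2}
  B2 = {q0}
  B3 = {q1}
p0 ∈ B0, q0 ∈ B2 → different blocks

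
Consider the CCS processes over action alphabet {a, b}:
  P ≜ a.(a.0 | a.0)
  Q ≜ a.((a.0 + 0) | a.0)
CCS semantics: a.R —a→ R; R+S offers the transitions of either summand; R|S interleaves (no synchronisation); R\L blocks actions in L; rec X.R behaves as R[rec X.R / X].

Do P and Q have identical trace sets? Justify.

LTS(P): 5 reachable states
  s0 = a.(a.0 | a.0) :: —a→ s1
  s1 = a.0 | a.0 :: —a→ s2, —a→ s3
  s2 = 0 | a.0 :: —a→ s4
  s3 = a.0 | 0 :: —a→ s4
  s4 = 0 | 0 :: stopped
LTS(Q): 5 reachable states
  t0 = a.((a.0 + 0) | a.0) :: —a→ t1
  t1 = (a.0 + 0) | a.0 :: —a→ t2, —a→ t3
  t2 = (a.0 + 0) | 0 :: —a→ t4
  t3 = 0 | a.0 :: —a→ t4
  t4 = 0 | 0 :: stopped
Partition-refinement fixed point:
  B0 = {s0, t0}
  B1 = {s1, t1}
  B2 = {s2, s3, t2, t3}
  B3 = {s4, t4}
s0 ∈ B0, t0 ∈ B0 → same block
Bisimilar ⇒ trace-equivalent.

YES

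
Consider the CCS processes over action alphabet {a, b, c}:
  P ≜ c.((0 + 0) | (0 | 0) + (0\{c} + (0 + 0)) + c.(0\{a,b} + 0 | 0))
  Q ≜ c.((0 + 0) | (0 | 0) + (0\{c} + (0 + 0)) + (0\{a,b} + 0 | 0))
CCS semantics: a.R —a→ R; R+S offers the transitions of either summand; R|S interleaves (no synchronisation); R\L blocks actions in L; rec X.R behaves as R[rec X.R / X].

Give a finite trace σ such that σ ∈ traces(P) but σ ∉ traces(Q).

cc

Reachable graph of P (3 states):
  s0 = c.((0 + 0) | (0 | 0) + (0\{c} + (0 + 0)) + c.(0\{a,b} + 0 | 0)) ⊢ ··c··> s1
  s1 = (0 + 0) | (0 | 0) + (0\{c} + (0 + 0)) + c.(0\{a,b} + 0 | 0) ⊢ ··c··> s2
  s2 = 0\{a,b} + 0 | 0 ⊢ ∅
Reachable graph of Q (2 states):
  t0 = c.((0 + 0) | (0 | 0) + (0\{c} + (0 + 0)) + (0\{a,b} + 0 | 0)) ⊢ ··c··> t1
  t1 = (0 + 0) | (0 | 0) + (0\{c} + (0 + 0)) + (0\{a,b} + 0 | 0) ⊢ ∅
Run σ = ⟨cc⟩ on P: start {s0}
  [1] c ⇒ {s1}
  [2] c ⇒ {s2}
  ✓ P
Run σ = ⟨cc⟩ on Q: start {t0}
  [1] c ⇒ {t1}
  [2] c ⇒ ∅ (Q stuck)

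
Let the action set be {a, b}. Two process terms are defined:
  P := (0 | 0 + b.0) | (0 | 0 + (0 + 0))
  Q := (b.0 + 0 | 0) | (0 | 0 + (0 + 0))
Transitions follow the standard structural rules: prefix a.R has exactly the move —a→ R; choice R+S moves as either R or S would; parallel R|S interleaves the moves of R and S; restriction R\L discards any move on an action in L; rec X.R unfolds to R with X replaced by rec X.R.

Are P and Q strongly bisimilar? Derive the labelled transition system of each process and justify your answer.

bisimilar

LTS(P): 2 reachable states
  p0 = (0 | 0 + b.0) | (0 | 0 + (0 + 0)) ⊢ -b-> p1
  p1 = 0 | (0 | 0 + (0 + 0)) ⊢ stopped
LTS(Q): 2 reachable states
  q0 = (b.0 + 0 | 0) | (0 | 0 + (0 + 0)) ⊢ -b-> q1
  q1 = 0 | (0 | 0 + (0 + 0)) ⊢ stopped
Coarsest stable partition (strong bisimilarity classes):
  B0 = {p0, q0}
  B1 = {p1, q1}
p0 ∈ B0, q0 ∈ B0 → same block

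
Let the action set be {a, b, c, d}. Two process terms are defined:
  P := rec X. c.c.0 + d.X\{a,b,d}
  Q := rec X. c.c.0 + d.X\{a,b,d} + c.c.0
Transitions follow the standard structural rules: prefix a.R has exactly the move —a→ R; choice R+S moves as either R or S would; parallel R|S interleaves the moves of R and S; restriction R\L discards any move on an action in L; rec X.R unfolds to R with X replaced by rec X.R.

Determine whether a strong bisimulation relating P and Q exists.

YES

P's transition system — 6 states:
  p0 = rec X. c.c.0 + d.X\{a,b,d} ⊢ -c-> p1, -d-> p2
  p1 = c.0 ⊢ -c-> p3
  p2 = (rec X. c.c.0 + d.X\{a,b,d})\{a,b,d} ⊢ -c-> p4
  p3 = 0 ⊢ stopped
  p4 = (c.0)\{a,b,d} ⊢ -c-> p5
  p5 = 0\{a,b,d} ⊢ stopped
Q's transition system — 6 states:
  q0 = rec X. c.c.0 + d.X\{a,b,d} + c.c.0 ⊢ -c-> q1, -d-> q2
  q1 = c.0 ⊢ -c-> q3
  q2 = (rec X. c.c.0 + d.X\{a,b,d} + c.c.0)\{a,b,d} ⊢ -c-> q4
  q3 = 0 ⊢ stopped
  q4 = (c.0)\{a,b,d} ⊢ -c-> q5
  q5 = 0\{a,b,d} ⊢ stopped
Partition-refinement fixed point:
  B0 = {p0, q0}
  B1 = {p2, q2}
  B2 = {p1, p4, q1, q4}
  B3 = {p3, p5, q3, q5}
p0 ∈ B0, q0 ∈ B0 → same block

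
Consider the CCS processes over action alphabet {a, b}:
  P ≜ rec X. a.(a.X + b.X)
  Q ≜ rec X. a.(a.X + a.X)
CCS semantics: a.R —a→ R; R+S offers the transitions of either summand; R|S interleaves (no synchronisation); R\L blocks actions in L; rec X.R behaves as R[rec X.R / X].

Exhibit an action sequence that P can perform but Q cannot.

Reachable graph of P (2 states):
  u0 = rec X. a.(a.X + b.X) has moves =a=> u1
  u1 = a.(rec X. a.(a.X + b.X)) + b.(rec X. a.(a.X + b.X)) has moves =a=> u0, =b=> u0
Reachable graph of Q (2 states):
  v0 = rec X. a.(a.X + a.X) has moves =a=> v1
  v1 = a.(rec X. a.(a.X + a.X)) + a.(rec X. a.(a.X + a.X)) has moves =a=> v0
Executing ab from P (initial set {u0}):
  step 1 (a): {u1}
  step 2 (b): {u0}
  ✓ P
Executing ab from Q (initial set {v0}):
  step 1 (a): {v1}
  step 2 (b): ∅  — Q cannot continue

ab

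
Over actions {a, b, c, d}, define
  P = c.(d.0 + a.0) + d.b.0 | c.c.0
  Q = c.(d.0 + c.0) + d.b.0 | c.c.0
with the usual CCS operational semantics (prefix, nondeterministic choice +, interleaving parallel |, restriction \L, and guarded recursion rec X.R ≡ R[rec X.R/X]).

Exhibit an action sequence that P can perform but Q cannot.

Reachable graph of P (11 states):
  p0 = c.(d.0 + a.0) + d.b.0 | c.c.0 → —c→ p1, —c→ p2, —d→ p3
  p1 = d.0 + a.0 → —a→ p4, —d→ p4
  p2 = d.b.0 | c.0 → —c→ p5, —d→ p6
  p3 = b.0 | c.c.0 → —b→ p7, —c→ p6
  p4 = 0 → stopped
  p5 = d.b.0 | 0 → —d→ p8
  p6 = b.0 | c.0 → —b→ p9, —c→ p8
  p7 = 0 | c.c.0 → —c→ p9
  p8 = b.0 | 0 → —b→ p10
  p9 = 0 | c.0 → —c→ p10
  p10 = 0 | 0 → stopped
Reachable graph of Q (11 states):
  q0 = c.(d.0 + c.0) + d.b.0 | c.c.0 → —c→ q1, —c→ q2, —d→ q3
  q1 = d.0 + c.0 → —c→ q4, —d→ q4
  q2 = d.b.0 | c.0 → —c→ q5, —d→ q6
  q3 = b.0 | c.c.0 → —b→ q7, —c→ q6
  q4 = 0 → stopped
  q5 = d.b.0 | 0 → —d→ q8
  q6 = b.0 | c.0 → —b→ q9, —c→ q8
  q7 = 0 | c.c.0 → —c→ q9
  q8 = b.0 | 0 → —b→ q10
  q9 = 0 | c.0 → —c→ q10
  q10 = 0 | 0 → stopped
Executing ca from P (initial set {p0}):
  after c @ step 1: {p1, p2}
  after a @ step 2: {p4}
  — P admits the full trace.
Executing ca from Q (initial set {q0}):
  after c @ step 1: {q1, q2}
  after a @ step 2: no successor for Q

ca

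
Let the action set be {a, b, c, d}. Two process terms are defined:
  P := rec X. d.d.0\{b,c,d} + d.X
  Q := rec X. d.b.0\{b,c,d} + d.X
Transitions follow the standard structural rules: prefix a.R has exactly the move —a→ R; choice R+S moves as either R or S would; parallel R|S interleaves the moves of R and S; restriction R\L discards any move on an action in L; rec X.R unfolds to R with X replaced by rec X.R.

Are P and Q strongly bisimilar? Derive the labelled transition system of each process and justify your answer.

P ≁ Q

Reachable graph of P (3 states):
  p0 = rec X. d.d.0\{b,c,d} + d.X has moves --d--▸ p0, --d--▸ p1
  p1 = d.0\{b,c,d} has moves --d--▸ p2
  p2 = 0\{b,c,d} has moves deadlocked
Reachable graph of Q (3 states):
  q0 = rec X. d.b.0\{b,c,d} + d.X has moves --d--▸ q0, --d--▸ q1
  q1 = b.0\{b,c,d} has moves --b--▸ q2
  q2 = 0\{b,c,d} has moves deadlocked
Bisimilarity quotient blocks:
  B0 = {p0}
  B1 = {p1}
  B2 = {p2, q2}
  B3 = {q0}
  B4 = {q1}
p0 ∈ B0, q0 ∈ B3 → different blocks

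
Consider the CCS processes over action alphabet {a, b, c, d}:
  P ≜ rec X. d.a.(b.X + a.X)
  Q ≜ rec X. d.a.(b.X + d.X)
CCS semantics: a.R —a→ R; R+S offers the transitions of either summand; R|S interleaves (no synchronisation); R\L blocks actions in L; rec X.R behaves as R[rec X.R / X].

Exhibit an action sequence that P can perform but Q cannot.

daa

P's transition system — 3 states:
  m0 = rec X. d.a.(b.X + a.X) | -d-> m1
  m1 = a.(b.(rec X. d.a.(b.X + a.X)) + a.(rec X. d.a.(b.X + a.X))) | -a-> m2
  m2 = b.(rec X. d.a.(b.X + a.X)) + a.(rec X. d.a.(b.X + a.X)) | -a-> m0, -b-> m0
Q's transition system — 3 states:
  n0 = rec X. d.a.(b.X + d.X) | -d-> n1
  n1 = a.(b.(rec X. d.a.(b.X + d.X)) + d.(rec X. d.a.(b.X + d.X))) | -a-> n2
  n2 = b.(rec X. d.a.(b.X + d.X)) + d.(rec X. d.a.(b.X + d.X)) | -b-> n0, -d-> n0
Executing daa from P (initial set {m0}):
  after d @ step 1: {m1}
  after a @ step 2: {m2}
  after a @ step 3: {m0}
  — P admits the full trace.
Executing daa from Q (initial set {n0}):
  after d @ step 1: {n1}
  after a @ step 2: {n2}
  after a @ step 3: ∅ (Q stuck)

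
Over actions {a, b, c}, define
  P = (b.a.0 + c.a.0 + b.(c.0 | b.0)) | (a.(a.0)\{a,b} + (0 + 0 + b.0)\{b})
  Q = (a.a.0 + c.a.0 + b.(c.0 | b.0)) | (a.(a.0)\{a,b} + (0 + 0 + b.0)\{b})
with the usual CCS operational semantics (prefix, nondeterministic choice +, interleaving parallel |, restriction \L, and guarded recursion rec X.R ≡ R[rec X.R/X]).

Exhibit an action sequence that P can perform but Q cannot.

aba

Reachable graph of P (14 states):
  s0 = (b.a.0 + c.a.0 + b.(c.0 | b.0)) | (a.(a.0)\{a,b} + (0 + 0 + b.0)\{b}) has moves =a=> s1, =b=> s2, =b=> s3, =c=> s2
  s1 = (b.a.0 + c.a.0 + b.(c.0 | b.0)) | (a.0)\{a,b} has moves =b=> s4, =b=> s5, =c=> s4
  s2 = a.0 | (a.(a.0)\{a,b} + (0 + 0 + b.0)\{b}) has moves =a=> s4, =a=> s6
  s3 = c.0 | b.0 | (a.(a.0)\{a,b} + (0 + 0 + b.0)\{b}) has moves =a=> s5, =b=> s7, =c=> s8
  s4 = a.0 | (a.0)\{a,b} has moves =a=> s9
  s5 = c.0 | b.0 | (a.0)\{a,b} has moves =b=> s10, =c=> s11
  s6 = 0 | (a.(a.0)\{a,b} + (0 + 0 + b.0)\{b}) has moves =a=> s9
  s7 = c.0 | 0 | (a.(a.0)\{a,b} + (0 + 0 + b.0)\{b}) has moves =a=> s10, =c=> s12
  s8 = 0 | b.0 | (a.(a.0)\{a,b} + (0 + 0 + b.0)\{b}) has moves =a=> s11, =b=> s12
  s9 = 0 | (a.0)\{a,b} has moves stopped
  s10 = c.0 | 0 | (a.0)\{a,b} has moves =c=> s13
  s11 = 0 | b.0 | (a.0)\{a,b} has moves =b=> s13
  s12 = 0 | 0 | (a.(a.0)\{a,b} + (0 + 0 + b.0)\{b}) has moves =a=> s13
  s13 = 0 | 0 | (a.0)\{a,b} has moves stopped
Reachable graph of Q (14 states):
  t0 = (a.a.0 + c.a.0 + b.(c.0 | b.0)) | (a.(a.0)\{a,b} + (0 + 0 + b.0)\{b}) has moves =a=> t1, =a=> t2, =b=> t3, =c=> t2
  t1 = (a.a.0 + c.a.0 + b.(c.0 | b.0)) | (a.0)\{a,b} has moves =a=> t4, =b=> t5, =c=> t4
  t2 = a.0 | (a.(a.0)\{a,b} + (0 + 0 + b.0)\{b}) has moves =a=> t4, =a=> t6
  t3 = c.0 | b.0 | (a.(a.0)\{a,b} + (0 + 0 + b.0)\{b}) has moves =a=> t5, =b=> t7, =c=> t8
  t4 = a.0 | (a.0)\{a,b} has moves =a=> t9
  t5 = c.0 | b.0 | (a.0)\{a,b} has moves =b=> t10, =c=> t11
  t6 = 0 | (a.(a.0)\{a,b} + (0 + 0 + b.0)\{b}) has moves =a=> t9
  t7 = c.0 | 0 | (a.(a.0)\{a,b} + (0 + 0 + b.0)\{b}) has moves =a=> t10, =c=> t12
  t8 = 0 | b.0 | (a.(a.0)\{a,b} + (0 + 0 + b.0)\{b}) has moves =a=> t11, =b=> t12
  t9 = 0 | (a.0)\{a,b} has moves stopped
  t10 = c.0 | 0 | (a.0)\{a,b} has moves =c=> t13
  t11 = 0 | b.0 | (a.0)\{a,b} has moves =b=> t13
  t12 = 0 | 0 | (a.(a.0)\{a,b} + (0 + 0 + b.0)\{b}) has moves =a=> t13
  t13 = 0 | 0 | (a.0)\{a,b} has moves stopped
Trace ⟨aba⟩ through P, begin at {s0}:
  [1] a ⇒ {s1}
  [2] b ⇒ {s4, s5}
  [3] a ⇒ {s9}
  — P admits the full trace.
Trace ⟨aba⟩ through Q, begin at {t0}:
  [1] a ⇒ {t1, t2}
  [2] b ⇒ {t5}
  [3] a ⇒ ∅  — Q cannot continue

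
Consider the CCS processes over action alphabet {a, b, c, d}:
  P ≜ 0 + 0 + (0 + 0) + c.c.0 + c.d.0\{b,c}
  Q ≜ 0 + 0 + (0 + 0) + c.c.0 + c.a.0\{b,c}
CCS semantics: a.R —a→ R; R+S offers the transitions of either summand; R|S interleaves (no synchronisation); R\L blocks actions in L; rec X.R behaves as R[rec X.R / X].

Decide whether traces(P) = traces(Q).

trace-distinct — witness ⟨cd⟩

Reachable graph of P (5 states):
  s0 = 0 + 0 + (0 + 0) + c.c.0 + c.d.0\{b,c} :: --c--▸ s1, --c--▸ s2
  s1 = c.0 :: --c--▸ s3
  s2 = d.0\{b,c} :: --d--▸ s4
  s3 = 0 :: ·
  s4 = 0\{b,c} :: ·
Reachable graph of Q (5 states):
  t0 = 0 + 0 + (0 + 0) + c.c.0 + c.a.0\{b,c} :: --c--▸ t1, --c--▸ t2
  t1 = a.0\{b,c} :: --a--▸ t3
  t2 = c.0 :: --c--▸ t4
  t3 = 0\{b,c} :: ·
  t4 = 0 :: ·
Trace ⟨cd⟩ through P, begin at {s0}:
  step 1 (c): {s1, s2}
  step 2 (d): {s4}
  — P admits the full trace.
Trace ⟨cd⟩ through Q, begin at {t0}:
  step 1 (c): {t1, t2}
  step 2 (d): ∅  — Q cannot continue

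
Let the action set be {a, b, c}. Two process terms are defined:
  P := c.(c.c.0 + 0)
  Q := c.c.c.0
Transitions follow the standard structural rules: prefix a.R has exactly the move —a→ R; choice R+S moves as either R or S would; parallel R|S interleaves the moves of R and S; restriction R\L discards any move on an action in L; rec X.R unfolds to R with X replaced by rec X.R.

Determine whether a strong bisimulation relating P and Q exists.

LTS(P): 4 reachable states
  s0 = c.(c.c.0 + 0) :: -c-> s1
  s1 = c.c.0 + 0 :: -c-> s2
  s2 = c.0 :: -c-> s3
  s3 = 0 :: ·
LTS(Q): 4 reachable states
  t0 = c.c.c.0 :: -c-> t1
  t1 = c.c.0 :: -c-> t2
  t2 = c.0 :: -c-> t3
  t3 = 0 :: ·
Coarsest stable partition (strong bisimilarity classes):
  B0 = {s0, t0}
  B1 = {s1, t1}
  B2 = {s2, t2}
  B3 = {s3, t3}
s0 ∈ B0, t0 ∈ B0 → same block

bisimilar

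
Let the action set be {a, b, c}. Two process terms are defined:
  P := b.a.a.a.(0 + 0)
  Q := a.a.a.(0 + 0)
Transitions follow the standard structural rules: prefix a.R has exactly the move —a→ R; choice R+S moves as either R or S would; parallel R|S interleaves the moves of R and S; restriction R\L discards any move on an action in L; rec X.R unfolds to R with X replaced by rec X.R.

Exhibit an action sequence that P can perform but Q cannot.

b

P's transition system — 5 states:
  m0 = b.a.a.a.(0 + 0) | =b=> m1
  m1 = a.a.a.(0 + 0) | =a=> m2
  m2 = a.a.(0 + 0) | =a=> m3
  m3 = a.(0 + 0) | =a=> m4
  m4 = 0 + 0 | (no moves)
Q's transition system — 4 states:
  n0 = a.a.a.(0 + 0) | =a=> n1
  n1 = a.a.(0 + 0) | =a=> n2
  n2 = a.(0 + 0) | =a=> n3
  n3 = 0 + 0 | (no moves)
Trace ⟨b⟩ through P, begin at {m0}:
  after b @ step 1: {m1}
  — P admits the full trace.
Trace ⟨b⟩ through Q, begin at {n0}:
  after b @ step 1: ∅ (Q stuck)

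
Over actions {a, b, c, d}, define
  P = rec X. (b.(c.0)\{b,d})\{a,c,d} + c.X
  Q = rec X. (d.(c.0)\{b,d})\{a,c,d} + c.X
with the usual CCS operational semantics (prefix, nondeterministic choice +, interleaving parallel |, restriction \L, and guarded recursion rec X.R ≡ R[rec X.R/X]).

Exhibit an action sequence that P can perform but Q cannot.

b

Reachable graph of P (2 states):
  s0 = rec X. (b.(c.0)\{b,d})\{a,c,d} + c.X has moves =b=> s1, =c=> s0
  s1 = (c.0)\{b,d}\{a,c,d} has moves ∅
Reachable graph of Q (1 states):
  t0 = rec X. (d.(c.0)\{b,d})\{a,c,d} + c.X has moves =c=> t0
Executing b from P (initial set {s0}):
  after b @ step 1: {s1}
  — P admits the full trace.
Executing b from Q (initial set {t0}):
  after b @ step 1: no successor for Q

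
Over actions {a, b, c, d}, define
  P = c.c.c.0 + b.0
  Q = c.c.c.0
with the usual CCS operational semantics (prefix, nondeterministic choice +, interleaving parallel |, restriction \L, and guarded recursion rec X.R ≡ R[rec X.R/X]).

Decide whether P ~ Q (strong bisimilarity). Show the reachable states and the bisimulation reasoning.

NO

LTS(P): 4 reachable states
  s0 = c.c.c.0 + b.0 ⊢ ··b··> s1, ··c··> s2
  s1 = 0 ⊢ (no moves)
  s2 = c.c.0 ⊢ ··c··> s3
  s3 = c.0 ⊢ ··c··> s1
LTS(Q): 4 reachable states
  t0 = c.c.c.0 ⊢ ··c··> t1
  t1 = c.c.0 ⊢ ··c··> t2
  t2 = c.0 ⊢ ··c··> t3
  t3 = 0 ⊢ (no moves)
Coarsest stable partition (strong bisimilarity classes):
  B0 = {s0}
  B1 = {s2, t1}
  B2 = {s3, t2}
  B3 = {s1, t3}
  B4 = {t0}
s0 ∈ B0, t0 ∈ B4 → different blocks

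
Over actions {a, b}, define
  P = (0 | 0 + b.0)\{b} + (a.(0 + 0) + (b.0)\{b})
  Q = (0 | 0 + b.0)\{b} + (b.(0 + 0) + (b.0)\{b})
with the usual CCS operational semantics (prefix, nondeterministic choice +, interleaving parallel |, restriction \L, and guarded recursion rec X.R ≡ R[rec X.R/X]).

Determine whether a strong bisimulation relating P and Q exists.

LTS(P): 2 reachable states
  u0 = (0 | 0 + b.0)\{b} + (a.(0 + 0) + (b.0)\{b}) → =a=> u1
  u1 = 0 + 0 → stopped
LTS(Q): 2 reachable states
  v0 = (0 | 0 + b.0)\{b} + (b.(0 + 0) + (b.0)\{b}) → =b=> v1
  v1 = 0 + 0 → stopped
Coarsest stable partition (strong bisimilarity classes):
  B0 = {u0}
  B1 = {u1, v1}
  B2 = {v0}
u0 ∈ B0, v0 ∈ B2 → different blocks

NO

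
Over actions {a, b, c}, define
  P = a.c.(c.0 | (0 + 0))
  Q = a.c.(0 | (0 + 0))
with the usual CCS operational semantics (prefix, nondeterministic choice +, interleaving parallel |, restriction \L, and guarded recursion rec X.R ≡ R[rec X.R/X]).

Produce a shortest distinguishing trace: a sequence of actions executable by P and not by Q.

acc

LTS(P): 4 reachable states
  m0 = a.c.(c.0 | (0 + 0)) ⊢ ··a··> m1
  m1 = c.(c.0 | (0 + 0)) ⊢ ··c··> m2
  m2 = c.0 | (0 + 0) ⊢ ··c··> m3
  m3 = 0 | (0 + 0) ⊢ (no moves)
LTS(Q): 3 reachable states
  n0 = a.c.(0 | (0 + 0)) ⊢ ··a··> n1
  n1 = c.(0 | (0 + 0)) ⊢ ··c··> n2
  n2 = 0 | (0 + 0) ⊢ (no moves)
Run σ = ⟨acc⟩ on P: start {m0}
  step 1 (a): {m1}
  step 2 (c): {m2}
  step 3 (c): {m3}
  ✓ P
Run σ = ⟨acc⟩ on Q: start {n0}
  step 1 (a): {n1}
  step 2 (c): {n2}
  step 3 (c): no successor for Q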